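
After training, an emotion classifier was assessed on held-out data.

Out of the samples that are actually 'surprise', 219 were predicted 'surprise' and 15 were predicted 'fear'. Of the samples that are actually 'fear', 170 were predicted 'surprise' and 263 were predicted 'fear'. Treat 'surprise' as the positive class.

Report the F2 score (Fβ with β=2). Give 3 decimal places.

0.826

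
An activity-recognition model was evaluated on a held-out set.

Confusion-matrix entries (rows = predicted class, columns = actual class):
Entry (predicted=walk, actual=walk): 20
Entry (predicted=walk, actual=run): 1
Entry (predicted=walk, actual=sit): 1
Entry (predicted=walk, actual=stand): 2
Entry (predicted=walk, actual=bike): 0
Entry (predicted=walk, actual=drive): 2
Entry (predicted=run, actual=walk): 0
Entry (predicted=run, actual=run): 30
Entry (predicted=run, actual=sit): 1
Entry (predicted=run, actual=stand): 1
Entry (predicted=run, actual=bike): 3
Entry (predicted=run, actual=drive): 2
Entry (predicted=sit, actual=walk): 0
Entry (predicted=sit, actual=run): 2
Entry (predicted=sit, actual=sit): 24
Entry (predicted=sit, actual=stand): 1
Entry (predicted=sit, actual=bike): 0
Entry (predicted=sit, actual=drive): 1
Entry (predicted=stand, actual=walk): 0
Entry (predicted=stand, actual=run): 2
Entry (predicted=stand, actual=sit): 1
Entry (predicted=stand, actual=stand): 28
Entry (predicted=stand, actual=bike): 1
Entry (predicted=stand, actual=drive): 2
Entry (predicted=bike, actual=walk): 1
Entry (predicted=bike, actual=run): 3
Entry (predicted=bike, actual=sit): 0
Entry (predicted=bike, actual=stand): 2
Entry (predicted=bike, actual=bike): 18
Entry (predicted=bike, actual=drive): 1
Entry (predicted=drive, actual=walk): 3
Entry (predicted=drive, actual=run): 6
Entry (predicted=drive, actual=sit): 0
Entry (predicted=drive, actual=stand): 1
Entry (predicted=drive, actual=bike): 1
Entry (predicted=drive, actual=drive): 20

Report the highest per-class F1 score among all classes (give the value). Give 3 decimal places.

0.873

Per-class F1 score (2·TP/(2·TP+FP+FN)):
  walk: TP=20, FP=1+1+2+0+2=6, FN=0+0+0+1+3=4 → 40/50 = 0.8000
  run: TP=30, FP=0+1+1+3+2=7, FN=1+2+2+3+6=14 → 60/81 = 0.7407
  sit: TP=24, FP=0+2+1+0+1=4, FN=1+1+1+0+0=3 → 48/55 = 0.8727
  stand: TP=28, FP=0+2+1+1+2=6, FN=2+1+1+2+1=7 → 56/69 = 0.8116
  bike: TP=18, FP=1+3+0+2+1=7, FN=0+3+0+1+1=5 → 36/48 = 0.7500
  drive: TP=20, FP=3+6+0+1+1=11, FN=2+2+1+2+1=8 → 40/59 = 0.6780
Highest is class 'sit' with F1 score = 0.873.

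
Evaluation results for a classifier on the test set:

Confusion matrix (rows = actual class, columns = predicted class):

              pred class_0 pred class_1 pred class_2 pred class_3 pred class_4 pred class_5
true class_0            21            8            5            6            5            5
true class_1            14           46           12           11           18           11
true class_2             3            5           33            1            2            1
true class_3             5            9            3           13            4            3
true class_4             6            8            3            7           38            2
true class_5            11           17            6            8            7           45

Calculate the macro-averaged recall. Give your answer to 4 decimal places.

0.4980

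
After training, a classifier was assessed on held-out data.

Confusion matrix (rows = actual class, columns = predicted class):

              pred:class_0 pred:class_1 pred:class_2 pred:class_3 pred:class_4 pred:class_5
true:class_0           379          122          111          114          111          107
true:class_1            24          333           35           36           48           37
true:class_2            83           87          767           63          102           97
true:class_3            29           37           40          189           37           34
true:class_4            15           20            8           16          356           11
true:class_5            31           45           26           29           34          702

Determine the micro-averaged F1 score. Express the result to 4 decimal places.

0.6317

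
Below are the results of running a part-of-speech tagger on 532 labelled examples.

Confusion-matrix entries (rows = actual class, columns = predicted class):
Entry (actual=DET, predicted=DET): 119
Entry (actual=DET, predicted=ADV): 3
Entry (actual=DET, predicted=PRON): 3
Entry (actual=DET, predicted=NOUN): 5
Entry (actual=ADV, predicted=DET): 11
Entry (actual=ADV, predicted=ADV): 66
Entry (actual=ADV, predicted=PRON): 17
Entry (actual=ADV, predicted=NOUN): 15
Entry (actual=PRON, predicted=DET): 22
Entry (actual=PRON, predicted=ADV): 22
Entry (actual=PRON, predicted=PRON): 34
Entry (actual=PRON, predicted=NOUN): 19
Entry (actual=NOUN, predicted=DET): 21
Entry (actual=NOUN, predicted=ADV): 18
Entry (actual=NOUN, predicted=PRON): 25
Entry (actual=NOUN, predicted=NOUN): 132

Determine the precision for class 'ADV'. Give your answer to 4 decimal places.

0.6055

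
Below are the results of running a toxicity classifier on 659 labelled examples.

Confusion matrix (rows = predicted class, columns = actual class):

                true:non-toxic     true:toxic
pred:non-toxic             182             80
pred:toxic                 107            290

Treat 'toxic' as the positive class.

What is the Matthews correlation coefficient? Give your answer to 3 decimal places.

0.419

MCC = (TP·TN − FP·FN) / √((TP+FP)(TP+FN)(TN+FP)(TN+FN))
Numerator = 290·182 − 107·80 = 44220
Denominator = √(397·370·289·262) = √11122217020 = 105461.9221
MCC = 44220 / 105461.9221 = 0.419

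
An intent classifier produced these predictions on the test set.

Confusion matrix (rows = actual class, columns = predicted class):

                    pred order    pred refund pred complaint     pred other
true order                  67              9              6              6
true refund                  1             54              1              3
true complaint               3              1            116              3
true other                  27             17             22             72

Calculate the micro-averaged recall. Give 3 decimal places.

0.757

Micro-averaging pools counts across classes: ΣTP=309, ΣFP=99, ΣFN=99.
Micro-recall = TP/(TP+FN) on pooled counts = 0.757 (equals overall accuracy in single-label multiclass).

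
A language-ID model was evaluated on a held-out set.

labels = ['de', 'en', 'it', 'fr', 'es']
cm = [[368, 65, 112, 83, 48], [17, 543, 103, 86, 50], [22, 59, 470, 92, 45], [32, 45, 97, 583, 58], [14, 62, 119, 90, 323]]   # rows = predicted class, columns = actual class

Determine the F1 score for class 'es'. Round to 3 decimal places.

0.571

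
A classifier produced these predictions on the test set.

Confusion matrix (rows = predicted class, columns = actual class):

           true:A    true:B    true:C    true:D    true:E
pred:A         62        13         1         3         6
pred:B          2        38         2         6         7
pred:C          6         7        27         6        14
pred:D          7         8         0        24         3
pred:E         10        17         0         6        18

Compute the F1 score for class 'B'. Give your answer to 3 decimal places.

Take TP from the diagonal, FP from the rest of the 'B' prediction marginal, FN from the rest of the 'B' actual marginal.
F1 score = 2·TP/(2·TP+FP+FN).
B: TP=38, FP=2+2+6+7=17, FN=13+7+8+17=45 → 76/138 = 0.5507

0.551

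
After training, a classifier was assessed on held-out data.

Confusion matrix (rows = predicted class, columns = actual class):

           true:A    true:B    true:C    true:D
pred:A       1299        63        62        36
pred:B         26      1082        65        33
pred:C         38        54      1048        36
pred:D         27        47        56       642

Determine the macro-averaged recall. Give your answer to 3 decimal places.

Per-class recall (TP/(TP+FN)):
  A: TP=1299, FN=26+38+27=91 → 1299/1390 = 0.9345
  B: TP=1082, FN=63+54+47=164 → 1082/1246 = 0.8684
  C: TP=1048, FN=62+65+56=183 → 1048/1231 = 0.8513
  D: TP=642, FN=36+33+36=105 → 642/747 = 0.8594
Macro-recall = mean = (0.9345 + 0.8684 + 0.8513 + 0.8594) / 4 = 0.878

0.878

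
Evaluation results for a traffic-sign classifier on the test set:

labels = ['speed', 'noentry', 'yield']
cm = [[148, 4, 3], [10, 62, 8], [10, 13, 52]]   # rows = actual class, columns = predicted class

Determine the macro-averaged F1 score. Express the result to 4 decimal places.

0.8166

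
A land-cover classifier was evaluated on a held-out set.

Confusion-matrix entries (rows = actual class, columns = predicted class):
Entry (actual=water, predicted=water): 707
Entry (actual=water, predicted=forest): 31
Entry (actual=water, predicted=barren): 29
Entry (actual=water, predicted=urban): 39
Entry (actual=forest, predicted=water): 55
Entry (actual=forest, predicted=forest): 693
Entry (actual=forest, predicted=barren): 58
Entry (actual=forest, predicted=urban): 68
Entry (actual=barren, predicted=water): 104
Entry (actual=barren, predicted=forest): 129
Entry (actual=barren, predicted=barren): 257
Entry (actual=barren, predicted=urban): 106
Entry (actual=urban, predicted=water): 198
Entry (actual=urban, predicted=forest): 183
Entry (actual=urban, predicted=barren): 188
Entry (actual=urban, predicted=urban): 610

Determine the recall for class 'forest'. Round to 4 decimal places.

0.7929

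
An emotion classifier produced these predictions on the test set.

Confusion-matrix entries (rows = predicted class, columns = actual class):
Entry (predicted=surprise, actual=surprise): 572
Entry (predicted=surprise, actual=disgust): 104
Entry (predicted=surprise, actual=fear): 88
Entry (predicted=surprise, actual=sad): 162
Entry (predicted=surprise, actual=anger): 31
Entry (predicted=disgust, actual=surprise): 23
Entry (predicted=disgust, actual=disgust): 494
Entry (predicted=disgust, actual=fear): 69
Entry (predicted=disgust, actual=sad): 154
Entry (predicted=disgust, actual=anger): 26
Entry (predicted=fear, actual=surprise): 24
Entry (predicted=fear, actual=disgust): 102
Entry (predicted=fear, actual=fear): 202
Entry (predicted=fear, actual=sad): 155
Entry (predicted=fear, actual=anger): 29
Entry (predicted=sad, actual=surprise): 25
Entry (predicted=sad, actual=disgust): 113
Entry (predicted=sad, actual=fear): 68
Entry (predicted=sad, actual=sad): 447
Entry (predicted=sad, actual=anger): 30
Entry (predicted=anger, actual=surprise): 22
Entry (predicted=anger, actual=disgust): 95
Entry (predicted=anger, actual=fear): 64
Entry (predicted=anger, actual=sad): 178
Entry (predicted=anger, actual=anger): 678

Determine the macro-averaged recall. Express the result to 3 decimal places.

0.615

Per-class recall (TP/(TP+FN)):
  surprise: TP=572, FN=23+24+25+22=94 → 572/666 = 0.8589
  disgust: TP=494, FN=104+102+113+95=414 → 494/908 = 0.5441
  fear: TP=202, FN=88+69+68+64=289 → 202/491 = 0.4114
  sad: TP=447, FN=162+154+155+178=649 → 447/1096 = 0.4078
  anger: TP=678, FN=31+26+29+30=116 → 678/794 = 0.8539
Macro-recall = mean = (0.8589 + 0.5441 + 0.4114 + 0.4078 + 0.8539) / 5 = 0.615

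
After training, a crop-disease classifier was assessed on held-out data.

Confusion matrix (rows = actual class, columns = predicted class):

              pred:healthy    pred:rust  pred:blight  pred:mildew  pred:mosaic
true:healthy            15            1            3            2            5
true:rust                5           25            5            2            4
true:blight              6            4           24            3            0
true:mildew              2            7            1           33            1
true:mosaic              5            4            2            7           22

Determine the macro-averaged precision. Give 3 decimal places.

0.628

Per-class precision (TP/(TP+FP)):
  healthy: TP=15, FP=5+6+2+5=18 → 15/33 = 0.4545
  rust: TP=25, FP=1+4+7+4=16 → 25/41 = 0.6098
  blight: TP=24, FP=3+5+1+2=11 → 24/35 = 0.6857
  mildew: TP=33, FP=2+2+3+7=14 → 33/47 = 0.7021
  mosaic: TP=22, FP=5+4+0+1=10 → 22/32 = 0.6875
Macro-precision = mean = (0.4545 + 0.6098 + 0.6857 + 0.7021 + 0.6875) / 5 = 0.628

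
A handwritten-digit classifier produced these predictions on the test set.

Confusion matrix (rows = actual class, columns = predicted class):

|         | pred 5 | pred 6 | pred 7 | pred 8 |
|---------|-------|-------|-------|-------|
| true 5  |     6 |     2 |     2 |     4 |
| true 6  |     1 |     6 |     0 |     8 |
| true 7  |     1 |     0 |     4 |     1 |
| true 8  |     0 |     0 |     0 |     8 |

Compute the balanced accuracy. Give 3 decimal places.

0.624

Balanced accuracy = mean of per-class recall.
  5: recall = 6/14 = 0.4286
  6: recall = 6/15 = 0.4000
  7: recall = 4/6 = 0.6667
  8: recall = 8/8 = 1.0000
Mean = (0.4286 + 0.4000 + 0.6667 + 1.0000) / 4 = 0.624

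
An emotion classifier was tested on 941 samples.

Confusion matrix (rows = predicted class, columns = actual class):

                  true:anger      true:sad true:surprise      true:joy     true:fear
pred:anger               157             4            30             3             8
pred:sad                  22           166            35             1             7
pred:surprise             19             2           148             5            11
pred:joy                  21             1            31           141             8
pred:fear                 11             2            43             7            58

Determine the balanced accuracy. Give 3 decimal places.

0.735

Balanced accuracy = mean of per-class recall.
  anger: recall = 157/230 = 0.6826
  sad: recall = 166/175 = 0.9486
  surprise: recall = 148/287 = 0.5157
  joy: recall = 141/157 = 0.8981
  fear: recall = 58/92 = 0.6304
Mean = (0.6826 + 0.9486 + 0.5157 + 0.8981 + 0.6304) / 5 = 0.735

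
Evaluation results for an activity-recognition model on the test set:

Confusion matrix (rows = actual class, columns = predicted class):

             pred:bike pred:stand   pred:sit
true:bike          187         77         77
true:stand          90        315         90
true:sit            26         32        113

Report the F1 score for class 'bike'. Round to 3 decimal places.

Take TP from the diagonal, FP from the rest of the 'bike' prediction marginal, FN from the rest of the 'bike' actual marginal.
F1 score = 2·TP/(2·TP+FP+FN).
bike: TP=187, FP=90+26=116, FN=77+77=154 → 374/644 = 0.5807

0.581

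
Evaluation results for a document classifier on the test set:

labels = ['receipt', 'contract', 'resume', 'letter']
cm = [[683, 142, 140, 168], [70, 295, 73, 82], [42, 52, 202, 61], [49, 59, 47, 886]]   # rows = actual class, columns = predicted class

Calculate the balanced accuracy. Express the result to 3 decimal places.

0.647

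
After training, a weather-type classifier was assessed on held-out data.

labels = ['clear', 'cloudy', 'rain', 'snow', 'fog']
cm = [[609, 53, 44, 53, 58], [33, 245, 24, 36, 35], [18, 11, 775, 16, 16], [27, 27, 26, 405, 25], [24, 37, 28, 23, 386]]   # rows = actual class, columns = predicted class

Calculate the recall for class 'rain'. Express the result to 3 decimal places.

Take TP from the diagonal, FP from the rest of the 'rain' prediction marginal, FN from the rest of the 'rain' actual marginal.
recall = TP/(TP+FN).
rain: TP=775, FN=18+11+16+16=61 → 775/836 = 0.9270

0.927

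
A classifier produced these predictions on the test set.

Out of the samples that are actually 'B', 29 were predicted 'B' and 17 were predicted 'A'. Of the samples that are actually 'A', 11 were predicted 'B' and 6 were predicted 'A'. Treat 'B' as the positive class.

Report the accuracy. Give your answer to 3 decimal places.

0.556

Accuracy = (TP+TN)/N = (29+6)/63 = 0.556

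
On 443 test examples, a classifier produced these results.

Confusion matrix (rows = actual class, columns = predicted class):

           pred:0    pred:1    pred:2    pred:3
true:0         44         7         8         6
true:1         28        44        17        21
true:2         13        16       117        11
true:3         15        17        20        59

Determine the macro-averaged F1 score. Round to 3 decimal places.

Per-class F1 score (2·TP/(2·TP+FP+FN)):
  0: TP=44, FP=28+13+15=56, FN=7+8+6=21 → 88/165 = 0.5333
  1: TP=44, FP=7+16+17=40, FN=28+17+21=66 → 88/194 = 0.4536
  2: TP=117, FP=8+17+20=45, FN=13+16+11=40 → 234/319 = 0.7335
  3: TP=59, FP=6+21+11=38, FN=15+17+20=52 → 118/208 = 0.5673
Macro-F1 score = mean = (0.5333 + 0.4536 + 0.7335 + 0.5673) / 4 = 0.572

0.572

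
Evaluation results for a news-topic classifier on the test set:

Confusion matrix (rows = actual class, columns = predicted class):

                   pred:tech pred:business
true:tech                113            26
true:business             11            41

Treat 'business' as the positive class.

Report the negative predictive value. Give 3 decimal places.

0.911

NPV = TN/(TN+FN) = 113/(113+11) = 0.911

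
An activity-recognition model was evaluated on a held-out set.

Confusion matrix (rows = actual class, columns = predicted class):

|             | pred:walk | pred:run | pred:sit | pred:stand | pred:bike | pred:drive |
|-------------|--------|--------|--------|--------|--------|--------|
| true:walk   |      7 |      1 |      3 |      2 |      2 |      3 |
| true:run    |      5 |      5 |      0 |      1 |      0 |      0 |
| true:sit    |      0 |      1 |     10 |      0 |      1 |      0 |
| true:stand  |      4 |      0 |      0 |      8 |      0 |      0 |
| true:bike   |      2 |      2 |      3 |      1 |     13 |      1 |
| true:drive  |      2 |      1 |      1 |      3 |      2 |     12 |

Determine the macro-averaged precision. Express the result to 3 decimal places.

Per-class precision (TP/(TP+FP)):
  walk: TP=7, FP=5+0+4+2+2=13 → 7/20 = 0.3500
  run: TP=5, FP=1+1+0+2+1=5 → 5/10 = 0.5000
  sit: TP=10, FP=3+0+0+3+1=7 → 10/17 = 0.5882
  stand: TP=8, FP=2+1+0+1+3=7 → 8/15 = 0.5333
  bike: TP=13, FP=2+0+1+0+2=5 → 13/18 = 0.7222
  drive: TP=12, FP=3+0+0+0+1=4 → 12/16 = 0.7500
Macro-precision = mean = (0.3500 + 0.5000 + 0.5882 + 0.5333 + 0.7222 + 0.7500) / 6 = 0.574

0.574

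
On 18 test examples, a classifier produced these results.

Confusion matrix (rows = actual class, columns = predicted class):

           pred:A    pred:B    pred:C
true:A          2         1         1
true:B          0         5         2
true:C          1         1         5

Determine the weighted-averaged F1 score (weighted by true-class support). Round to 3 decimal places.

Per-class F1 score (2·TP/(2·TP+FP+FN)):
  A: TP=2, FP=0+1=1, FN=1+1=2 → 4/7 = 0.5714
  B: TP=5, FP=1+1=2, FN=0+2=2 → 10/14 = 0.7143
  C: TP=5, FP=1+2=3, FN=1+1=2 → 10/15 = 0.6667
Weighted-F1 score = Σ (supportᵢ/N)·F1 scoreᵢ with N=18: (4/18)·0.5714 + (7/18)·0.7143 + (7/18)·0.6667 = 0.664

0.664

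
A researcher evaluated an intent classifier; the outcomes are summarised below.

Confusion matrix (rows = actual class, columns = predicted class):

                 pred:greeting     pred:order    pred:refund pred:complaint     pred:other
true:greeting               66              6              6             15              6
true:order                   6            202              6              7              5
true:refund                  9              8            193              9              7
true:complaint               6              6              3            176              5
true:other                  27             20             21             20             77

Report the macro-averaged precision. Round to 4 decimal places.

Per-class precision (TP/(TP+FP)):
  greeting: TP=66, FP=6+9+6+27=48 → 66/114 = 0.57895
  order: TP=202, FP=6+8+6+20=40 → 202/242 = 0.83471
  refund: TP=193, FP=6+6+3+21=36 → 193/229 = 0.84279
  complaint: TP=176, FP=15+7+9+20=51 → 176/227 = 0.77533
  other: TP=77, FP=6+5+7+5=23 → 77/100 = 0.77000
Macro-precision = mean = (0.57895 + 0.83471 + 0.84279 + 0.77533 + 0.77000) / 5 = 0.7604

0.7604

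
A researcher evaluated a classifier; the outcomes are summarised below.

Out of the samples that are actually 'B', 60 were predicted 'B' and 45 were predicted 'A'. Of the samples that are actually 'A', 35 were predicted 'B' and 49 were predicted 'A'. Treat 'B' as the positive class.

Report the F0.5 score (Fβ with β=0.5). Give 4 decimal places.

0.6186

Fβ = (1+β²)·TP / ((1+β²)·TP + β²·FN + FP), with β²=1/4
= 1.25·60 / (1.25·60 + 0.25·45 + 35) = 0.6186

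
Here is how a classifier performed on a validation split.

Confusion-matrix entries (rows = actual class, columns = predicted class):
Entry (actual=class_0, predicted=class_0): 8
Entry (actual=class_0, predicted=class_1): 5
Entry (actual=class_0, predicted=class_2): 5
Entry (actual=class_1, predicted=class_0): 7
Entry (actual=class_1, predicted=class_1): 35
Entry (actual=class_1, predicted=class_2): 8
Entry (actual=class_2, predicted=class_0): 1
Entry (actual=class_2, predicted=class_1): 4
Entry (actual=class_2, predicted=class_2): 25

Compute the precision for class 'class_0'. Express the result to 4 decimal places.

0.5000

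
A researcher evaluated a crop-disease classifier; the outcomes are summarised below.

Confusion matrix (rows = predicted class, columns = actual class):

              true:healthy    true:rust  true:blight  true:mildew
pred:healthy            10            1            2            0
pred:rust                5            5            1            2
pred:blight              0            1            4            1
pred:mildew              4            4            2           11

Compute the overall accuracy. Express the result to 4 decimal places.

0.5660

Accuracy = trace / total = (10+5+4+11=30) / 53 = 30/53 = 0.5660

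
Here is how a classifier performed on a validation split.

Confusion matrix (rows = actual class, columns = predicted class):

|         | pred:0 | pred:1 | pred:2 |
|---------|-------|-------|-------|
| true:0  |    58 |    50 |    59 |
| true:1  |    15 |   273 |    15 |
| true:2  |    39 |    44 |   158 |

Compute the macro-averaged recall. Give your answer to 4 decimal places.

0.6346

Per-class recall (TP/(TP+FN)):
  0: TP=58, FN=50+59=109 → 58/167 = 0.34731
  1: TP=273, FN=15+15=30 → 273/303 = 0.90099
  2: TP=158, FN=39+44=83 → 158/241 = 0.65560
Macro-recall = mean = (0.34731 + 0.90099 + 0.65560) / 3 = 0.6346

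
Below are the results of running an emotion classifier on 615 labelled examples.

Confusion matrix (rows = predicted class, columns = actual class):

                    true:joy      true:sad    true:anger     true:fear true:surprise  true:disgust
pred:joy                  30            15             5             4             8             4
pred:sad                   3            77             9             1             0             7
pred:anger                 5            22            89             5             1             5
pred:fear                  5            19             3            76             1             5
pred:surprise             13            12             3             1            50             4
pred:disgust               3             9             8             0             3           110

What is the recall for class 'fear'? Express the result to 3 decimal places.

Treat 'fear' as positive and all other classes as negative.
recall = TP/(TP+FN).
fear: TP=76, FN=4+1+5+1+0=11 → 76/87 = 0.8736

0.874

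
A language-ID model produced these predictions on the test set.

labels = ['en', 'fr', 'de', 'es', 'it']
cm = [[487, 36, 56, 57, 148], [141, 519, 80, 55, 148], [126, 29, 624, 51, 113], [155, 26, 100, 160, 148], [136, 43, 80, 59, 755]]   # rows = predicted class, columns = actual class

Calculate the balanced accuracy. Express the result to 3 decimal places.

0.584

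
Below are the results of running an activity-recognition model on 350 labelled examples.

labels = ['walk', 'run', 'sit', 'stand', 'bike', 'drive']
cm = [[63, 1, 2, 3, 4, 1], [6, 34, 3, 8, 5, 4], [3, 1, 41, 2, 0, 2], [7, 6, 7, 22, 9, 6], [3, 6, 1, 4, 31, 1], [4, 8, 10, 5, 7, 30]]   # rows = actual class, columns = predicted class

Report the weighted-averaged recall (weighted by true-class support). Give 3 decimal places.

Per-class recall (TP/(TP+FN)):
  walk: TP=63, FN=1+2+3+4+1=11 → 63/74 = 0.8514
  run: TP=34, FN=6+3+8+5+4=26 → 34/60 = 0.5667
  sit: TP=41, FN=3+1+2+0+2=8 → 41/49 = 0.8367
  stand: TP=22, FN=7+6+7+9+6=35 → 22/57 = 0.3860
  bike: TP=31, FN=3+6+1+4+1=15 → 31/46 = 0.6739
  drive: TP=30, FN=4+8+10+5+7=34 → 30/64 = 0.4688
Weighted-recall = Σ (supportᵢ/N)·recallᵢ with N=350: (74/350)·0.8514 + (60/350)·0.5667 + (49/350)·0.8367 + (57/350)·0.3860 + (46/350)·0.6739 + (64/350)·0.4688 = 0.631

0.631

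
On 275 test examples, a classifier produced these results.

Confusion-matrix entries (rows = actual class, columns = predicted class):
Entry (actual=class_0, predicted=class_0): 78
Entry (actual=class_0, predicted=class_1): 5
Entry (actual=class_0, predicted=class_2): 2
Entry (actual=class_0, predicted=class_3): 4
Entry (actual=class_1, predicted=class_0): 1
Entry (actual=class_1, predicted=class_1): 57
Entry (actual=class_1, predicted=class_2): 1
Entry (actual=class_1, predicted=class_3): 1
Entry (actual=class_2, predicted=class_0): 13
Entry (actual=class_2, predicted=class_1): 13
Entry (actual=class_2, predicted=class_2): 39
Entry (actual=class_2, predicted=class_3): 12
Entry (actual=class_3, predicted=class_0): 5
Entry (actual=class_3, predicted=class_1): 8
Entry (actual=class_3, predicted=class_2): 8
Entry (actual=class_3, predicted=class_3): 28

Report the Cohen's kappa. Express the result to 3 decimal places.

0.641

Observed agreement pₒ = trace/N = 202/275 = 0.7345
Expected agreement pₑ = Σ (rowᵢ·colᵢ)/N² = (89·97 + 60·83 + 77·50 + 49·45)/275² = 0.2601
κ = (pₒ − pₑ)/(1 − pₑ) = (0.7345 − 0.2601)/(1 − 0.2601) = 0.641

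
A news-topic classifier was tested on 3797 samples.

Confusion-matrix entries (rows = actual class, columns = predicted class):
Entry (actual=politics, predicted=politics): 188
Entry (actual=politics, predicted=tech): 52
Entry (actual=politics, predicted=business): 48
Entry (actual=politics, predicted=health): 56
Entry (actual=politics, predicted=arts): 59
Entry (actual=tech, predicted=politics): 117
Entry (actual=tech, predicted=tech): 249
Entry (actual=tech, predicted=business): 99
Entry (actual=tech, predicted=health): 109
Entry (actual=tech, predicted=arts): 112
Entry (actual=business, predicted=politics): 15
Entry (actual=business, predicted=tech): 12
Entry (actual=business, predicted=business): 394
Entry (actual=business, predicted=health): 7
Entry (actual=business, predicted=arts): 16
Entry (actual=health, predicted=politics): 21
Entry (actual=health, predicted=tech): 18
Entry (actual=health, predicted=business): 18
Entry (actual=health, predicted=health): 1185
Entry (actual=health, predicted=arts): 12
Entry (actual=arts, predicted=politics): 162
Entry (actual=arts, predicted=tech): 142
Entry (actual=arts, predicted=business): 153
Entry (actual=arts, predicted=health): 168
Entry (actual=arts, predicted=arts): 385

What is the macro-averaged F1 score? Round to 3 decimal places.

0.572

Per-class F1 score (2·TP/(2·TP+FP+FN)):
  politics: TP=188, FP=117+15+21+162=315, FN=52+48+56+59=215 → 376/906 = 0.4150
  tech: TP=249, FP=52+12+18+142=224, FN=117+99+109+112=437 → 498/1159 = 0.4297
  business: TP=394, FP=48+99+18+153=318, FN=15+12+7+16=50 → 788/1156 = 0.6817
  health: TP=1185, FP=56+109+7+168=340, FN=21+18+18+12=69 → 2370/2779 = 0.8528
  arts: TP=385, FP=59+112+16+12=199, FN=162+142+153+168=625 → 770/1594 = 0.4831
Macro-F1 score = mean = (0.4150 + 0.4297 + 0.6817 + 0.8528 + 0.4831) / 5 = 0.572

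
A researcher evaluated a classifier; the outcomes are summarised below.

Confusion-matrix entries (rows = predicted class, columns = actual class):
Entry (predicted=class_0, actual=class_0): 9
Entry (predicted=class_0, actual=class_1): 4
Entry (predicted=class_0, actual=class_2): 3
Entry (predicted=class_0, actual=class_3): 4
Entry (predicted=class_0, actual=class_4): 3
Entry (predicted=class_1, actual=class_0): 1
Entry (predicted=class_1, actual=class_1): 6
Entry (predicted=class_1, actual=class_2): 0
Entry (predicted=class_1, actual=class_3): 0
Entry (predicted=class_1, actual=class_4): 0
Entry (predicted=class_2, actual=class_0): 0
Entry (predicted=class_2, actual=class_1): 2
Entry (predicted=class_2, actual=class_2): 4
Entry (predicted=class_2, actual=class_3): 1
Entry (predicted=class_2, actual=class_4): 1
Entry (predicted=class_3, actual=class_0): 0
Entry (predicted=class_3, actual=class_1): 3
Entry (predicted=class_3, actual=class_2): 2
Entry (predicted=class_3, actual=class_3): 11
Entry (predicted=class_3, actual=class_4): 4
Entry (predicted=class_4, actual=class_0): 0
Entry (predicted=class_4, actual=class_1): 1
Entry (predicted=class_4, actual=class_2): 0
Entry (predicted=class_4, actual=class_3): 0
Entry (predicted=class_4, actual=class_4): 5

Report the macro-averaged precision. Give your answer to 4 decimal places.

0.6264

Per-class precision (TP/(TP+FP)):
  class_0: TP=9, FP=4+3+4+3=14 → 9/23 = 0.39130
  class_1: TP=6, FP=1+0+0+0=1 → 6/7 = 0.85714
  class_2: TP=4, FP=0+2+1+1=4 → 4/8 = 0.50000
  class_3: TP=11, FP=0+3+2+4=9 → 11/20 = 0.55000
  class_4: TP=5, FP=0+1+0+0=1 → 5/6 = 0.83333
Macro-precision = mean = (0.39130 + 0.85714 + 0.50000 + 0.55000 + 0.83333) / 5 = 0.6264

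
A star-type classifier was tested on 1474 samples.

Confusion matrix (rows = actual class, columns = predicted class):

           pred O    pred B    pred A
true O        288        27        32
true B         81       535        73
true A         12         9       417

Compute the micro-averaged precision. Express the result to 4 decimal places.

Micro-averaging pools counts across classes: ΣTP=1240, ΣFP=234, ΣFN=234.
Micro-precision = TP/(TP+FP) on pooled counts = 0.8412 (equals overall accuracy in single-label multiclass).

0.8412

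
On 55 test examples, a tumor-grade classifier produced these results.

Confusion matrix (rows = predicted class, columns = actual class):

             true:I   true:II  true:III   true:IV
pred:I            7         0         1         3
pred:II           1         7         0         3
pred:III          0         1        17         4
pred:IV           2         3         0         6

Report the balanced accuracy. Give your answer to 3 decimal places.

0.664

Balanced accuracy = mean of per-class recall.
  I: recall = 7/10 = 0.7000
  II: recall = 7/11 = 0.6364
  III: recall = 17/18 = 0.9444
  IV: recall = 6/16 = 0.3750
Mean = (0.7000 + 0.6364 + 0.9444 + 0.3750) / 4 = 0.664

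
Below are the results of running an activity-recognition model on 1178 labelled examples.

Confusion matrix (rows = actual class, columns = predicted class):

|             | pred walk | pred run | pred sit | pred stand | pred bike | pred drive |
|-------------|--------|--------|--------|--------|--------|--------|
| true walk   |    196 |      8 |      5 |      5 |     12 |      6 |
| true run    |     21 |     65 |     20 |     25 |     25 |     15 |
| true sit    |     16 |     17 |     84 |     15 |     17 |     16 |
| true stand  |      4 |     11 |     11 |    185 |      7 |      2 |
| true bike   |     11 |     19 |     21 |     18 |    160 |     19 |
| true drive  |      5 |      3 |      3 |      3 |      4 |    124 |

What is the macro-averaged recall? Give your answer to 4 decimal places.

Per-class recall (TP/(TP+FN)):
  walk: TP=196, FN=8+5+5+12+6=36 → 196/232 = 0.84483
  run: TP=65, FN=21+20+25+25+15=106 → 65/171 = 0.38012
  sit: TP=84, FN=16+17+15+17+16=81 → 84/165 = 0.50909
  stand: TP=185, FN=4+11+11+7+2=35 → 185/220 = 0.84091
  bike: TP=160, FN=11+19+21+18+19=88 → 160/248 = 0.64516
  drive: TP=124, FN=5+3+3+3+4=18 → 124/142 = 0.87324
Macro-recall = mean = (0.84483 + 0.38012 + 0.50909 + 0.84091 + 0.64516 + 0.87324) / 6 = 0.6822

0.6822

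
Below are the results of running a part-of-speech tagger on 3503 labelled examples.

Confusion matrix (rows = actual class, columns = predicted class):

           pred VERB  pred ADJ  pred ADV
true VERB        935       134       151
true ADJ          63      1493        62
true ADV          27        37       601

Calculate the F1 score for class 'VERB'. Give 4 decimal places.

0.8330

One-vs-rest for 'VERB': TP = diagonal; FP = other classes predicted 'VERB'; FN = 'VERB' predicted as other.
F1 score = 2·TP/(2·TP+FP+FN).
VERB: TP=935, FP=63+27=90, FN=134+151=285 → 1870/2245 = 0.83296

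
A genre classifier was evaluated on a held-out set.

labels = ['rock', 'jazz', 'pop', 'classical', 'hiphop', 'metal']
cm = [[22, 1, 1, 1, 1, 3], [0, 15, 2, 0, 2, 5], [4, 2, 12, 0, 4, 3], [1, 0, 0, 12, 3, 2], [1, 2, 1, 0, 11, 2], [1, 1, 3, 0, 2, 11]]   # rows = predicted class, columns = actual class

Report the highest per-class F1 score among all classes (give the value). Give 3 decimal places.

0.774

Per-class F1 score (2·TP/(2·TP+FP+FN)):
  rock: TP=22, FP=1+1+1+1+3=7, FN=0+4+1+1+1=7 → 44/58 = 0.7586
  jazz: TP=15, FP=0+2+0+2+5=9, FN=1+2+0+2+1=6 → 30/45 = 0.6667
  pop: TP=12, FP=4+2+0+4+3=13, FN=1+2+0+1+3=7 → 24/44 = 0.5455
  classical: TP=12, FP=1+0+0+3+2=6, FN=1+0+0+0+0=1 → 24/31 = 0.7742
  hiphop: TP=11, FP=1+2+1+0+2=6, FN=1+2+4+3+2=12 → 22/40 = 0.5500
  metal: TP=11, FP=1+1+3+0+2=7, FN=3+5+3+2+2=15 → 22/44 = 0.5000
Highest is class 'classical' with F1 score = 0.774.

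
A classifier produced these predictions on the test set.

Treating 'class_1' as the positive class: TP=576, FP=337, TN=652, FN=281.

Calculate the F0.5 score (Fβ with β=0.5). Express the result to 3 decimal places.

0.639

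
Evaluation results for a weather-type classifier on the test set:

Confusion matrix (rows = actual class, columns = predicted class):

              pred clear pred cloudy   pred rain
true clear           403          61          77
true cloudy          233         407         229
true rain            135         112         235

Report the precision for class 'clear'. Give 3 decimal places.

0.523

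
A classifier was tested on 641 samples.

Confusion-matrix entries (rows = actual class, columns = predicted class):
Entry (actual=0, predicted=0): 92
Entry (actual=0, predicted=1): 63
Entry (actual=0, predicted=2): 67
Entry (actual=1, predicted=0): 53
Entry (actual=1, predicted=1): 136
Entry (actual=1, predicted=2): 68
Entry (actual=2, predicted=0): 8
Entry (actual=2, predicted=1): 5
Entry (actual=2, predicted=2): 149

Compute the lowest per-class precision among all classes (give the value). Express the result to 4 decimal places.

0.5246

Per-class precision (TP/(TP+FP)):
  0: TP=92, FP=53+8=61 → 92/153 = 0.60131
  1: TP=136, FP=63+5=68 → 136/204 = 0.66667
  2: TP=149, FP=67+68=135 → 149/284 = 0.52465
Lowest is class '2' with precision = 0.5246.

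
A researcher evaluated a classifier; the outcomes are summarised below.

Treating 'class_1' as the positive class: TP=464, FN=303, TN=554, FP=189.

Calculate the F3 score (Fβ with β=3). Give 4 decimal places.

0.6141

Fβ = (1+β²)·TP / ((1+β²)·TP + β²·FN + FP), with β²=9
= 10·464 / (10·464 + 9·303 + 189) = 0.6141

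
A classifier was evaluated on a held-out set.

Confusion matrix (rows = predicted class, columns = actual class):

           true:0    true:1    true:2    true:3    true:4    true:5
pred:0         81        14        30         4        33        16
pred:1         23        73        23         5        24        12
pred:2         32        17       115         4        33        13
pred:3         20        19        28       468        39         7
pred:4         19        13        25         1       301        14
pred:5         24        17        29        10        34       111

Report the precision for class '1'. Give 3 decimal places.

precision = TP/(TP+FP).
1: TP=73, FP=23+23+5+24+12=87 → 73/160 = 0.4563

0.456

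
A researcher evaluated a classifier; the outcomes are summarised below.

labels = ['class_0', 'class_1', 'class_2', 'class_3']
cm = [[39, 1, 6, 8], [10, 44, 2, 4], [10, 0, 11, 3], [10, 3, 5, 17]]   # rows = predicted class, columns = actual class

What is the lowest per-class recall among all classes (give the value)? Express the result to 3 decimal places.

0.458

Per-class recall (TP/(TP+FN)):
  class_0: TP=39, FN=10+10+10=30 → 39/69 = 0.5652
  class_1: TP=44, FN=1+0+3=4 → 44/48 = 0.9167
  class_2: TP=11, FN=6+2+5=13 → 11/24 = 0.4583
  class_3: TP=17, FN=8+4+3=15 → 17/32 = 0.5313
Lowest is class 'class_2' with recall = 0.458.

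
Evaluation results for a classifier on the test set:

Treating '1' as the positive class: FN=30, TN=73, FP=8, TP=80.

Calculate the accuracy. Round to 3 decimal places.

Accuracy = (TP+TN)/N = (80+73)/191 = 0.801

0.801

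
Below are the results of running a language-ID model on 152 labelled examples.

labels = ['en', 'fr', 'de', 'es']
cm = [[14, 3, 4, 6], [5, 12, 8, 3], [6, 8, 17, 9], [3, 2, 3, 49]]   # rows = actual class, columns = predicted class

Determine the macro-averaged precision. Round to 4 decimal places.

0.5606

Per-class precision (TP/(TP+FP)):
  en: TP=14, FP=5+6+3=14 → 14/28 = 0.50000
  fr: TP=12, FP=3+8+2=13 → 12/25 = 0.48000
  de: TP=17, FP=4+8+3=15 → 17/32 = 0.53125
  es: TP=49, FP=6+3+9=18 → 49/67 = 0.73134
Macro-precision = mean = (0.50000 + 0.48000 + 0.53125 + 0.73134) / 4 = 0.5606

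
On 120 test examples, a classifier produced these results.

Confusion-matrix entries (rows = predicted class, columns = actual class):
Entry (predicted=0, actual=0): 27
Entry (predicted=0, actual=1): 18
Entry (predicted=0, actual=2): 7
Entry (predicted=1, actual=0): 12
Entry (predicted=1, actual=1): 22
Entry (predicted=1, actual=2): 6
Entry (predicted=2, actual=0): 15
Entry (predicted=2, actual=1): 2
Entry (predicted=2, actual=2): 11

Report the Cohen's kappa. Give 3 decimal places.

Observed agreement pₒ = trace/N = 60/120 = 0.5000
Expected agreement pₑ = Σ (rowᵢ·colᵢ)/N² = (54·52 + 42·40 + 24·28)/120² = 0.3583
κ = (pₒ − pₑ)/(1 − pₑ) = (0.5000 − 0.3583)/(1 − 0.3583) = 0.221

0.221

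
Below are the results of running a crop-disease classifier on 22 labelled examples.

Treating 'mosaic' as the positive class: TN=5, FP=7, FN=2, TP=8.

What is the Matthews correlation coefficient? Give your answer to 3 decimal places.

0.232

MCC = (TP·TN − FP·FN) / √((TP+FP)(TP+FN)(TN+FP)(TN+FN))
Numerator = 8·5 − 7·2 = 26
Denominator = √(15·10·12·7) = √12600 = 112.2497
MCC = 26 / 112.2497 = 0.232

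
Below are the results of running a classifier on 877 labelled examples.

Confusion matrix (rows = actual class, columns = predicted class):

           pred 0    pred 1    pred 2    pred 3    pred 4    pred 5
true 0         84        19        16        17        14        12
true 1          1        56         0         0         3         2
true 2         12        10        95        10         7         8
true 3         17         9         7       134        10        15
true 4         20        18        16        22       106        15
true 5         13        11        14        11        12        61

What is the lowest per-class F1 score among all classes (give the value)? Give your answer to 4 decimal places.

0.5191

Per-class F1 score (2·TP/(2·TP+FP+FN)):
  0: TP=84, FP=1+12+17+20+13=63, FN=19+16+17+14+12=78 → 168/309 = 0.54369
  1: TP=56, FP=19+10+9+18+11=67, FN=1+0+0+3+2=6 → 112/185 = 0.60541
  2: TP=95, FP=16+0+7+16+14=53, FN=12+10+10+7+8=47 → 190/290 = 0.65517
  3: TP=134, FP=17+0+10+22+11=60, FN=17+9+7+10+15=58 → 268/386 = 0.69430
  4: TP=106, FP=14+3+7+10+12=46, FN=20+18+16+22+15=91 → 212/349 = 0.60745
  5: TP=61, FP=12+2+8+15+15=52, FN=13+11+14+11+12=61 → 122/235 = 0.51915
Lowest is class '5' with F1 score = 0.5191.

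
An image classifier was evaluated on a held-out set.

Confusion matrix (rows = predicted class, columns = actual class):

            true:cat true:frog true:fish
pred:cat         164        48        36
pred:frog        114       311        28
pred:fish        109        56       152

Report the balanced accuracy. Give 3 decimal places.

0.626

Balanced accuracy = mean of per-class recall.
  cat: recall = 164/387 = 0.4238
  frog: recall = 311/415 = 0.7494
  fish: recall = 152/216 = 0.7037
Mean = (0.4238 + 0.7494 + 0.7037) / 3 = 0.626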